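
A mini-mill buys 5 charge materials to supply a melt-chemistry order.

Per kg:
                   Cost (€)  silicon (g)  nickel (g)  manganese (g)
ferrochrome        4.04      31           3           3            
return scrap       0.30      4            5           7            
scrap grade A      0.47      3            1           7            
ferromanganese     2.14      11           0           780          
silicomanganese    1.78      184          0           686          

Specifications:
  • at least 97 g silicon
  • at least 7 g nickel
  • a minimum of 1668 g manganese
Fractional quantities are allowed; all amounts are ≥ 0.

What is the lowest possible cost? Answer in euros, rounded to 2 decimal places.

Set it up as a linear program. Let x1 = kg of ferrochrome, x2 = kg of return scrap, x3 = kg of scrap grade A, x4 = kg of ferromanganese, x5 = kg of silicomanganese.
min 4.04x1 + 0.3x2 + 0.47x3 + 2.14x4 + 1.78x5 s.t.:
  31x1 + 4x2 + 3x3 + 11x4 + 184x5 ≥ 97   (silicon)
  3x1 + 5x2 + 1x3 ≥ 7   (nickel)
  3x1 + 7x2 + 7x3 + 780x4 + 686x5 ≥ 1668   (manganese)
  x1, x2, x3, x4, x5 ≥ 0.
The cheapest feasible vertex uses only return scrap, silicomanganese; ferrochrome, scrap grade A, ferromanganese are not used. There the nickel and manganese constraints are tight.
That vertex is x2 = 1.4, x5 = 2.417.
Cost = 0.3·1.4 + 1.78·2.417 = 4.7223.

€4.72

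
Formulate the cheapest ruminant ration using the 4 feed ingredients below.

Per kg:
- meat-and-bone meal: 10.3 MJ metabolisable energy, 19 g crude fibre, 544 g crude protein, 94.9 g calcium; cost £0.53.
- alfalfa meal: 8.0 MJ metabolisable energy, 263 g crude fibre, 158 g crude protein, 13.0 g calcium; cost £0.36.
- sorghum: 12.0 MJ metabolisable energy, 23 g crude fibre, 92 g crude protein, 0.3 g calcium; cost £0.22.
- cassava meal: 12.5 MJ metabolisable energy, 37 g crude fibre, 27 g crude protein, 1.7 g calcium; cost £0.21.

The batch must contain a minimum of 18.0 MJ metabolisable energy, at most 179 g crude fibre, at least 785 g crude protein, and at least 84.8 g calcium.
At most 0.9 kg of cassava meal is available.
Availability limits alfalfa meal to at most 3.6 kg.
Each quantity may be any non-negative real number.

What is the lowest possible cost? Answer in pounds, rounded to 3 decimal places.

Treat it as an LP. Let x1 = kg of meat-and-bone meal, x2 = kg of alfalfa meal, x3 = kg of sorghum, x4 = kg of cassava meal.
min 0.53x1 + 0.36x2 + 0.22x3 + 0.21x4 s.t.:
  10.3x1 + 8x2 + 12x3 + 12.5x4 ≥ 18   (metabolisable energy)
  19x1 + 263x2 + 23x3 + 37x4 ≤ 179   (crude fibre)
  544x1 + 158x2 + 92x3 + 27x4 ≥ 785   (crude protein)
  94.9x1 + 13x2 + 0.3x3 + 1.7x4 ≥ 84.8   (calcium)
  x4 ≤ 0.9
  x2 ≤ 3.6
  x1, x2, x3, x4 ≥ 0.
The optimal basis is {meat-and-bone meal, sorghum}; alfalfa meal, cassava meal drop out. The metabolisable energy and crude protein requirements are met with equality.
So meat-and-bone meal = 1.391 kg, sorghum = 0.3058 kg.
Total cost: 0.53·1.391 + 0.22·0.3058 = 0.80451.

£0.805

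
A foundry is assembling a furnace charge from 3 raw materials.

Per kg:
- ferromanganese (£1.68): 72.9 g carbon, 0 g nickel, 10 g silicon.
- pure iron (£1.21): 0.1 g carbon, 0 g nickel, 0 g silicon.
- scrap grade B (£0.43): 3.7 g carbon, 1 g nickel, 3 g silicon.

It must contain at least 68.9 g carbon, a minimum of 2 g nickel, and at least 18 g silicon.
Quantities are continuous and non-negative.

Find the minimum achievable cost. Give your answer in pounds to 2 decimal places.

Let x1 = kg of ferromanganese, x2 = kg of pure iron, x3 = kg of scrap grade B.
Minimize 1.68x1 + 1.21x2 + 0.43x3 with:
  72.9x1 + 0.1x2 + 3.7x3 ≥ 68.9   (carbon)
  1x3 ≥ 2   (nickel)
  10x1 + 3x3 ≥ 18   (silicon)
  x1, x2, x3 ≥ 0.
The optimal basis is {ferromanganese, scrap grade B}; pure iron drops out. Binding constraints: carbon and silicon.
So ferromanganese = 0.7711 kg, scrap grade B = 3.43 kg.
Cost = 1.68·0.7711 + 0.43·3.43 = 2.7703.

£2.77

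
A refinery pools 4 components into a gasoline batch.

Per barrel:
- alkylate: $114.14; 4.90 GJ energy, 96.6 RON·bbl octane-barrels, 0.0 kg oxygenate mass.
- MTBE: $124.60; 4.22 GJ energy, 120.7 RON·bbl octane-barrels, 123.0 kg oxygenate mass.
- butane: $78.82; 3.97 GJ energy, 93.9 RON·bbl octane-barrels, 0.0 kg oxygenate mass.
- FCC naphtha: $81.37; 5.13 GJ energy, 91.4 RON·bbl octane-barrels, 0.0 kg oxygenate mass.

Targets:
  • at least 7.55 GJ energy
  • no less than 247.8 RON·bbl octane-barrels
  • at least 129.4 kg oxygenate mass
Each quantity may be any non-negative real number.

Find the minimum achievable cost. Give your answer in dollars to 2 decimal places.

This is a linear program. Let x1 = barrels of alkylate, x2 = barrels of MTBE, x3 = barrels of butane, x4 = barrels of FCC naphtha.
Minimise 114.14x1 + 124.6x2 + 78.82x3 + 81.37x4 with:
  4.9x1 + 4.22x2 + 3.97x3 + 5.13x4 ≥ 7.55   (energy)
  96.6x1 + 120.7x2 + 93.9x3 + 91.4x4 ≥ 247.8   (octane-barrels)
  123x2 ≥ 129.4   (oxygenate mass)
  x1, x2, x3, x4 ≥ 0.
The cheapest feasible vertex uses only MTBE, butane; alkylate, FCC naphtha are not used. Binding constraints: octane-barrels and oxygenate mass.
That vertex is x2 = 1.052, x3 = 1.2867.
Objective = 124.6·1.052 + 78.82·1.2867 = 232.4969.

$232.50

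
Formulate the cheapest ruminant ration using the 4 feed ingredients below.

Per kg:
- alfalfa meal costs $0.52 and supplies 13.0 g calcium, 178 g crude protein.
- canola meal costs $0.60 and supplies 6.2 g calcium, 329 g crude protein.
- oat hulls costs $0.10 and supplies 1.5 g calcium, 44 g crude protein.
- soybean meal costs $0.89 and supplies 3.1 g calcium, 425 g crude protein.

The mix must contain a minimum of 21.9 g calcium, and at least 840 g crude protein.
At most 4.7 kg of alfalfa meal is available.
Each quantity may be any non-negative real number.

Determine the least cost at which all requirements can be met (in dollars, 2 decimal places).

$1.65

Set it up as a linear program. Let x1 = kg of alfalfa meal, x2 = kg of canola meal, x3 = kg of oat hulls, x4 = kg of soybean meal.
Minimise 0.52x1 + 0.6x2 + 0.1x3 + 0.89x4 with:
  13x1 + 6.2x2 + 1.5x3 + 3.1x4 ≥ 21.9   (calcium)
  178x1 + 329x2 + 44x3 + 425x4 ≥ 840   (crude protein)
  x1 ≤ 4.7
  x1, x2, x3, x4 ≥ 0.
At the optimum only alfalfa meal, canola meal are positive (oat hulls, soybean meal = 0). The calcium and crude protein requirements are met with equality.
Optimal quantities: alfalfa meal = 0.62933 kg, canola meal = 2.2127 kg.
Objective = 0.52·0.62933 + 0.6·2.2127 = 1.6549.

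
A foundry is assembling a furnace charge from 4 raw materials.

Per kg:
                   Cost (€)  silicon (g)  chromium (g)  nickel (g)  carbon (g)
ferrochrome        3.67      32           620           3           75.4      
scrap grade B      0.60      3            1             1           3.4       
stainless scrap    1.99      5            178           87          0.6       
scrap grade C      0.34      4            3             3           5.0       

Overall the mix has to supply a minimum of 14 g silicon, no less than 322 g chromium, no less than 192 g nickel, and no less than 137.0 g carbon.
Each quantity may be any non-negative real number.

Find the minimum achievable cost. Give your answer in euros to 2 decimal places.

Let x1 = kg of ferrochrome, x2 = kg of scrap grade B, x3 = kg of stainless scrap, x4 = kg of scrap grade C.
min 3.67x1 + 0.6x2 + 1.99x3 + 0.34x4 with:
  32x1 + 3x2 + 5x3 + 4x4 ≥ 14   (silicon)
  620x1 + 1x2 + 178x3 + 3x4 ≥ 322   (chromium)
  3x1 + 1x2 + 87x3 + 3x4 ≥ 192   (nickel)
  75.4x1 + 3.4x2 + 0.6x3 + 5x4 ≥ 137   (carbon)
  x1, x2, x3, x4 ≥ 0.
The cheapest feasible vertex uses only ferrochrome, stainless scrap; scrap grade B, scrap grade C are not used. Binding constraints: nickel and carbon.
So ferrochrome = 1.8 kg, stainless scrap = 2.145 kg.
Cost = 3.67·1.8 + 1.99·2.145 = 10.8746.

€10.87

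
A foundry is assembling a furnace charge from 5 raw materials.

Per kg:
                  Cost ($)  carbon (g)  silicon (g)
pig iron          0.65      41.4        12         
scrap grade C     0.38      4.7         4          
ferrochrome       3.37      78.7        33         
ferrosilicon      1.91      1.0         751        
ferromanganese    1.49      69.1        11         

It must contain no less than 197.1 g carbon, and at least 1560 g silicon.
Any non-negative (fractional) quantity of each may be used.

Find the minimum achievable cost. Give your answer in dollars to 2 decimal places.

$6.89

Treat it as an LP. Let x1 = kg of pig iron, x2 = kg of scrap grade C, x3 = kg of ferrochrome, x4 = kg of ferrosilicon, x5 = kg of ferromanganese.
min 0.65x1 + 0.38x2 + 3.37x3 + 1.91x4 + 1.49x5 with:
  41.4x1 + 4.7x2 + 78.7x3 + 1x4 + 69.1x5 ≥ 197.1   (carbon)
  12x1 + 4x2 + 33x3 + 751x4 + 11x5 ≥ 1560   (silicon)
  x1, x2, x3, x4, x5 ≥ 0.
At the optimum only pig iron, ferrosilicon are positive (scrap grade C, ferrochrome, ferromanganese = 0). The carbon and silicon requirements are met with equality.
Optimal quantities: pig iron = 4.713 kg, ferrosilicon = 2.002 kg.
Objective = 0.65·4.713 + 1.91·2.002 = 6.8873.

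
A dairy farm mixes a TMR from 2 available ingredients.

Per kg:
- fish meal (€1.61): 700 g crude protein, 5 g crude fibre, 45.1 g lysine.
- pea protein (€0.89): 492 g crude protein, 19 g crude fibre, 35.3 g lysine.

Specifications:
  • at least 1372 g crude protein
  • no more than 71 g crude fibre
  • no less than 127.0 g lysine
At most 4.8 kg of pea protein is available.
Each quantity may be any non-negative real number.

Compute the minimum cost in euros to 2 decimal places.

Let x1 = kg of fish meal, x2 = kg of pea protein.
min 1.61x1 + 0.89x2 with:
  700x1 + 492x2 ≥ 1372   (crude protein)
  5x1 + 19x2 ≤ 71   (crude fibre)
  45.1x1 + 35.3x2 ≥ 127   (lysine)
  x2 ≤ 4.8
  x1, x2 ≥ 0.
The minimum-cost mix takes nothing from fish meal — only pea protein. The lysine requirement is met with equality.
That vertex is x2 = 3.598.
Cost = 0.89·3.598 = 3.2022.

€3.20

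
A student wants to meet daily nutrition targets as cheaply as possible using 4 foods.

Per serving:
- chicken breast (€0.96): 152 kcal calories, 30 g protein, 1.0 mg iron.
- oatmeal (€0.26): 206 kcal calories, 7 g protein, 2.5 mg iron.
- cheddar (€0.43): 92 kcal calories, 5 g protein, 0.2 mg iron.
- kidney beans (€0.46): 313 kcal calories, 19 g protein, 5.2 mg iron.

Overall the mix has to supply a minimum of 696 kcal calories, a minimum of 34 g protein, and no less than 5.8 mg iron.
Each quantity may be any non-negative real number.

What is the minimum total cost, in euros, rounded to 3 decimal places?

Treat it as an LP. Let x1 = servings of chicken breast, x2 = servings of oatmeal, x3 = servings of cheddar, x4 = servings of kidney beans.
Minimize 0.96x1 + 0.26x2 + 0.43x3 + 0.46x4 s.t.:
  152x1 + 206x2 + 92x3 + 313x4 ≥ 696   (calories)
  30x1 + 7x2 + 5x3 + 19x4 ≥ 34   (protein)
  1x1 + 2.5x2 + 0.2x3 + 5.2x4 ≥ 5.8   (iron)
  x1, x2, x3, x4 ≥ 0.
The cheapest feasible vertex uses only oatmeal, kidney beans; chicken breast, cheddar are not used. Binding constraints: calories and protein.
That vertex is x2 = 1.499, x4 = 1.237.
Objective = 0.26·1.499 + 0.46·1.237 = 0.95876.

€0.959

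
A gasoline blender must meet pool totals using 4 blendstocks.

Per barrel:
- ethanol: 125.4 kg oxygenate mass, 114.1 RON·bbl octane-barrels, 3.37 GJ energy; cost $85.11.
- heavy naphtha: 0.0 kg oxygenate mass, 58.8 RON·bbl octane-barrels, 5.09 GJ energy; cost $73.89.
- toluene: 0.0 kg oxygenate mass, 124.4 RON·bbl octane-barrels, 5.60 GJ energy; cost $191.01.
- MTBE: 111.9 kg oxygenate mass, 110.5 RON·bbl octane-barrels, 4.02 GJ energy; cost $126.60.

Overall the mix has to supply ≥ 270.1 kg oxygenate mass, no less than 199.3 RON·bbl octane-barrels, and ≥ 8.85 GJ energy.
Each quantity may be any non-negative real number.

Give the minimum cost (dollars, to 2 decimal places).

$206.42

Let x1 = barrels of ethanol, x2 = barrels of heavy naphtha, x3 = barrels of toluene, x4 = barrels of MTBE.
Minimise 85.11x1 + 73.89x2 + 191.01x3 + 126.6x4 subject to:
  125.4x1 + 111.9x4 ≥ 270.1   (oxygenate mass)
  114.1x1 + 58.8x2 + 124.4x3 + 110.5x4 ≥ 199.3   (octane-barrels)
  3.37x1 + 5.09x2 + 5.6x3 + 4.02x4 ≥ 8.85   (energy)
  x1, x2, x3, x4 ≥ 0.
The cheapest feasible vertex uses only ethanol, heavy naphtha; toluene, MTBE are not used. There the oxygenate mass and energy constraints are tight.
Optimal quantities: ethanol = 2.154 barrels, heavy naphtha = 0.3126 barrels.
Total cost: 85.11·2.154 + 73.89·0.3126 = 206.42495.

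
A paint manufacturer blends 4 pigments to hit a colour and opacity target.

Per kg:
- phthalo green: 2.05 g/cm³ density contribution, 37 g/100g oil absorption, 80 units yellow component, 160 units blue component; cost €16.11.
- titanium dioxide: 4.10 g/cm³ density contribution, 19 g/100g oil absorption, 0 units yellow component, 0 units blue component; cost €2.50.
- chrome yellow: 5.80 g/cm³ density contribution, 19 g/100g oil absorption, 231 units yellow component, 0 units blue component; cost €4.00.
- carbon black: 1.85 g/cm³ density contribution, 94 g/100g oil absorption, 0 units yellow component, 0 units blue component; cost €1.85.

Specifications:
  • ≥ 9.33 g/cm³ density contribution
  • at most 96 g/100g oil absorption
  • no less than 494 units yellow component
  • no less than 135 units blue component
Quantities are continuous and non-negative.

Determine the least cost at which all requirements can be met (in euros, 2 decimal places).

€20.98

Treat it as an LP. Let x1 = kg of phthalo green, x2 = kg of titanium dioxide, x3 = kg of chrome yellow, x4 = kg of carbon black.
min 16.11x1 + 2.5x2 + 4x3 + 1.85x4 subject to:
  2.05x1 + 4.1x2 + 5.8x3 + 1.85x4 ≥ 9.33   (density contribution)
  37x1 + 19x2 + 19x3 + 94x4 ≤ 96   (oil absorption)
  80x1 + 231x3 ≥ 494   (yellow component)
  160x1 ≥ 135   (blue component)
  x1, x2, x3, x4 ≥ 0.
The minimum-cost mix takes nothing from titanium dioxide, carbon black — only phthalo green, chrome yellow. There the yellow component and blue component constraints are tight.
That vertex is x1 = 0.8438, x3 = 1.846.
Hence cost = 16.11·0.8438 + 4·1.846 = €20.9776.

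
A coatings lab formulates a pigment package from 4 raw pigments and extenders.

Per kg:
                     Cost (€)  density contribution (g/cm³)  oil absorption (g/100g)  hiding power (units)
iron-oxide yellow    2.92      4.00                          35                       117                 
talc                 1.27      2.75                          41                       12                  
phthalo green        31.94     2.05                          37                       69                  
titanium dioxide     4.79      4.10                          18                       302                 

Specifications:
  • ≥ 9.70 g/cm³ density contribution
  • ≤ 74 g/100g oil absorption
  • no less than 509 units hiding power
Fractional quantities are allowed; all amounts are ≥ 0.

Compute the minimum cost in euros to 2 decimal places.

Treat it as an LP. Let x1 = kg of iron-oxide yellow, x2 = kg of talc, x3 = kg of phthalo green, x4 = kg of titanium dioxide.
Minimise 2.92x1 + 1.27x2 + 31.94x3 + 4.79x4 subject to:
  4x1 + 2.75x2 + 2.05x3 + 4.1x4 ≥ 9.7   (density contribution)
  35x1 + 41x2 + 37x3 + 18x4 ≤ 74   (oil absorption)
  117x1 + 12x2 + 69x3 + 302x4 ≥ 509   (hiding power)
  x1, x2, x3, x4 ≥ 0.
The cheapest feasible vertex uses only talc, titanium dioxide; iron-oxide yellow, phthalo green are not used. Binding constraints: density contribution and hiding power.
Optimal quantities: talc = 1.078 kg, titanium dioxide = 1.643 kg.
Total cost: 1.27·1.078 + 4.79·1.643 = 9.2390.

€9.24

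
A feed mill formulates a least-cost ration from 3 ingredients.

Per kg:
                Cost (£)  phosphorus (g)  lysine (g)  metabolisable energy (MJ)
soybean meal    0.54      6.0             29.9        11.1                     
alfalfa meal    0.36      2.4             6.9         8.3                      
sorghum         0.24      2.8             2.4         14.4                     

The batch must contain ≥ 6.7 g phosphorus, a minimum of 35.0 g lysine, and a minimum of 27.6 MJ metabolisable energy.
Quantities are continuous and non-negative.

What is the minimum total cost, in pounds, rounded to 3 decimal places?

£0.845

This is a linear program. Let x1 = kg of soybean meal, x2 = kg of alfalfa meal, x3 = kg of sorghum.
min 0.54x1 + 0.36x2 + 0.24x3 subject to:
  6x1 + 2.4x2 + 2.8x3 ≥ 6.7   (phosphorus)
  29.9x1 + 6.9x2 + 2.4x3 ≥ 35   (lysine)
  11.1x1 + 8.3x2 + 14.4x3 ≥ 27.6   (metabolisable energy)
  x1, x2, x3 ≥ 0.
At the optimum only soybean meal, sorghum are positive (alfalfa meal = 0). There the lysine and metabolisable energy constraints are tight.
Solving gives x1 = 1.084, x3 = 1.081.
Objective = 0.54·1.084 + 0.24·1.081 = 0.84480.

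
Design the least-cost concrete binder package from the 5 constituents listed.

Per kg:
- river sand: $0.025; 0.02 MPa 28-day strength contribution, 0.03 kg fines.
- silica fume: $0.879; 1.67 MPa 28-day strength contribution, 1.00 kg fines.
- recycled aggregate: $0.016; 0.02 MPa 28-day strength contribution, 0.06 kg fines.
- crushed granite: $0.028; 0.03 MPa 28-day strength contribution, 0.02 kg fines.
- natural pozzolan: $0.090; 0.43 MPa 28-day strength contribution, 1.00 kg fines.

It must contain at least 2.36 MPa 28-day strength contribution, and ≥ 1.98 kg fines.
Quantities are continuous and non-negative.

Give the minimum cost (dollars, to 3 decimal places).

$0.494

Let x1 = kg of river sand, x2 = kg of silica fume, x3 = kg of recycled aggregate, x4 = kg of crushed granite, x5 = kg of natural pozzolan.
min 0.025x1 + 0.879x2 + 0.016x3 + 0.028x4 + 0.09x5 s.t.:
  0.02x1 + 1.67x2 + 0.02x3 + 0.03x4 + 0.43x5 ≥ 2.36   (28-day strength contribution)
  0.03x1 + 1x2 + 0.06x3 + 0.02x4 + 1x5 ≥ 1.98   (fines)
  x1, x2, x3, x4, x5 ≥ 0.
The optimal basis is {natural pozzolan}; river sand, silica fume, recycled aggregate, crushed granite drop out. The 28-day strength contribution requirement is met with equality.
That vertex is x5 = 5.488.
Hence cost = 0.09·5.488 = $0.49392.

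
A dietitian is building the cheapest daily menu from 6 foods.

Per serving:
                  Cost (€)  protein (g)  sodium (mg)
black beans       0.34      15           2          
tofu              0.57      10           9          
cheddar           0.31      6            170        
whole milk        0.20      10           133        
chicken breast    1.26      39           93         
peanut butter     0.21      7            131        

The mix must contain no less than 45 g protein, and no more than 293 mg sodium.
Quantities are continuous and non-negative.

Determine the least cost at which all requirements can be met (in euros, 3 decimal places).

€0.962

Let x1 = servings of black beans, x2 = servings of tofu, x3 = servings of cheddar, x4 = servings of whole milk, x5 = servings of chicken breast, x6 = servings of peanut butter.
min 0.34x1 + 0.57x2 + 0.31x3 + 0.2x4 + 1.26x5 + 0.21x6 with:
  15x1 + 10x2 + 6x3 + 10x4 + 39x5 + 7x6 ≥ 45   (protein)
  2x1 + 9x2 + 170x3 + 133x4 + 93x5 + 131x6 ≤ 293   (sodium)
  x1, x2, x3, x4, x5, x6 ≥ 0.
The minimum-cost mix takes nothing from tofu, cheddar, chicken breast, peanut butter — only black beans, whole milk. The protein and sodium requirements are met with equality.
Solving gives x1 = 1.547, x4 = 2.18.
Hence cost = 0.34·1.547 + 0.2·2.18 = €0.96198.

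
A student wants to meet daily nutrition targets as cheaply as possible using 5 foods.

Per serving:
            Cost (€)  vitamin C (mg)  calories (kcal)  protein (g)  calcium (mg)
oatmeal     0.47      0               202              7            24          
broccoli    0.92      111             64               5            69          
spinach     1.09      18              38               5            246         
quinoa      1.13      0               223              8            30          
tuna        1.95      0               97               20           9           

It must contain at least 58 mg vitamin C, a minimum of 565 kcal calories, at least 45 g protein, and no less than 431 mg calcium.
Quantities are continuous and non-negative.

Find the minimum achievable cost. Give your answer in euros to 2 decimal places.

€4.07

This is a linear program. Let x1 = servings of oatmeal, x2 = servings of broccoli, x3 = servings of spinach, x4 = servings of quinoa, x5 = servings of tuna.
Minimise 0.47x1 + 0.92x2 + 1.09x3 + 1.13x4 + 1.95x5 with:
  111x2 + 18x3 ≥ 58   (vitamin C)
  202x1 + 64x2 + 38x3 + 223x4 + 97x5 ≥ 565   (calories)
  7x1 + 5x2 + 5x3 + 8x4 + 20x5 ≥ 45   (protein)
  24x1 + 69x2 + 246x3 + 30x4 + 9x5 ≥ 431   (calcium)
  x1, x2, x3, x4, x5 ≥ 0.
The minimum-cost mix takes nothing from quinoa, tuna — only oatmeal, broccoli, spinach. There the vitamin C, protein, calcium constraints are tight.
That vertex is x1 = 5.378, x2 = 0.3389, x3 = 1.132.
Total cost: 0.47·5.378 + 0.92·0.3389 + 1.09·1.132 = 4.0733.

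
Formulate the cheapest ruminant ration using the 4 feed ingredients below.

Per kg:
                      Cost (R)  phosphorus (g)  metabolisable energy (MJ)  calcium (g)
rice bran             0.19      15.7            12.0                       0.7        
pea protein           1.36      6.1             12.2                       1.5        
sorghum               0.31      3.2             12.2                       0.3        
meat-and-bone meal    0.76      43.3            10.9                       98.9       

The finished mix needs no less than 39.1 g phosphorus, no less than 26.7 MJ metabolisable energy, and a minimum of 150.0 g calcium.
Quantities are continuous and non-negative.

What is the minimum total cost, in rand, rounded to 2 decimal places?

R1.31

Let x1 = kg of rice bran, x2 = kg of pea protein, x3 = kg of sorghum, x4 = kg of meat-and-bone meal.
Minimise 0.19x1 + 1.36x2 + 0.31x3 + 0.76x4 subject to:
  15.7x1 + 6.1x2 + 3.2x3 + 43.3x4 ≥ 39.1   (phosphorus)
  12x1 + 12.2x2 + 12.2x3 + 10.9x4 ≥ 26.7   (metabolisable energy)
  0.7x1 + 1.5x2 + 0.3x3 + 98.9x4 ≥ 150   (calcium)
  x1, x2, x3, x4 ≥ 0.
The cheapest feasible vertex uses only rice bran, meat-and-bone meal; pea protein, sorghum are not used. Binding constraints: metabolisable energy and calcium.
So rice bran = 0.8528 kg, meat-and-bone meal = 1.511 kg.
Hence cost = 0.19·0.8528 + 0.76·1.511 = R1.3104.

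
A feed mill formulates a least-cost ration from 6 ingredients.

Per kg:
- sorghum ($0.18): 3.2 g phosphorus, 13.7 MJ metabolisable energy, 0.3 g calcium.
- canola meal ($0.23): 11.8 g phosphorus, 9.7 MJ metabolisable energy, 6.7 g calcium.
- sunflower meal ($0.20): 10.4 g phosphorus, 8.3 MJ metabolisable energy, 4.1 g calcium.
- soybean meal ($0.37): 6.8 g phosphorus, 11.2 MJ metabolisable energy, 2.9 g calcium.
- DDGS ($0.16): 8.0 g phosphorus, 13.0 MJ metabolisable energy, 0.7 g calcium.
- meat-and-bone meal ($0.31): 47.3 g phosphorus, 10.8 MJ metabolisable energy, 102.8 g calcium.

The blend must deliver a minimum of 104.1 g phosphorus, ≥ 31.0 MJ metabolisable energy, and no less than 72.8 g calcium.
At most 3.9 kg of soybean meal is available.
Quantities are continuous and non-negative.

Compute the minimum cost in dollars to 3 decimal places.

Let x1 = kg of sorghum, x2 = kg of canola meal, x3 = kg of sunflower meal, x4 = kg of soybean meal, x5 = kg of DDGS, x6 = kg of meat-and-bone meal.
Minimise 0.18x1 + 0.23x2 + 0.2x3 + 0.37x4 + 0.16x5 + 0.31x6 s.t.:
  3.2x1 + 11.8x2 + 10.4x3 + 6.8x4 + 8x5 + 47.3x6 ≥ 104.1   (phosphorus)
  13.7x1 + 9.7x2 + 8.3x3 + 11.2x4 + 13x5 + 10.8x6 ≥ 31   (metabolisable energy)
  0.3x1 + 6.7x2 + 4.1x3 + 2.9x4 + 0.7x5 + 102.8x6 ≥ 72.8   (calcium)
  x4 ≤ 3.9
  x1, x2, x3, x4, x5, x6 ≥ 0.
The optimal basis is {DDGS, meat-and-bone meal}; sorghum, canola meal, sunflower meal, soybean meal drop out. Binding constraints: phosphorus and metabolisable energy.
That vertex is x5 = 0.6472, x6 = 2.091.
Hence cost = 0.16·0.6472 + 0.31·2.091 = $0.75176.

$0.752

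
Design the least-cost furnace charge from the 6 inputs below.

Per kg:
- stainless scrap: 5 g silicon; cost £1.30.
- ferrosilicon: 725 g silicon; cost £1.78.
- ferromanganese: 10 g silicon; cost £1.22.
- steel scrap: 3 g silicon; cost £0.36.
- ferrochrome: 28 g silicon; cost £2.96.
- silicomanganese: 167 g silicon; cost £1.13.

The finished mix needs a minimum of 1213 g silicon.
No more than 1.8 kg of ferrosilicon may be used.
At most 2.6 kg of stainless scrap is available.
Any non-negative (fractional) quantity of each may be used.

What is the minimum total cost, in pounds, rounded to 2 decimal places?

Set it up as a linear program. Let x1 = kg of stainless scrap, x2 = kg of ferrosilicon, x3 = kg of ferromanganese, x4 = kg of steel scrap, x5 = kg of ferrochrome, x6 = kg of silicomanganese.
min 1.3x1 + 1.78x2 + 1.22x3 + 0.36x4 + 2.96x5 + 1.13x6 s.t.:
  5x1 + 725x2 + 10x3 + 3x4 + 28x5 + 167x6 ≥ 1213   (silicon)
  x2 ≤ 1.8
  x1 ≤ 2.6
  x1, x2, x3, x4, x5, x6 ≥ 0.
At the optimum only ferrosilicon is positive (stainless scrap, ferromanganese, steel scrap, ferrochrome, silicomanganese = 0). Binding constraint: silicon.
Optimal quantities: ferrosilicon = 1.673 kg.
Cost = 1.78·1.673 = 2.9779.

£2.98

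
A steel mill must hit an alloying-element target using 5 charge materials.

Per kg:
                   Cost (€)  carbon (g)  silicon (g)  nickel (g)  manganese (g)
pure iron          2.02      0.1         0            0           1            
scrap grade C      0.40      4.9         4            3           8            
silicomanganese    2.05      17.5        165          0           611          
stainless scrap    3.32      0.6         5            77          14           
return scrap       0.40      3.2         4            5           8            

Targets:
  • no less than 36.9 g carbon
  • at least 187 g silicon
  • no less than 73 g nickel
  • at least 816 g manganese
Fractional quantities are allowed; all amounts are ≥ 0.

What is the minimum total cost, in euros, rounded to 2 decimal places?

€6.54

Let x1 = kg of pure iron, x2 = kg of scrap grade C, x3 = kg of silicomanganese, x4 = kg of stainless scrap, x5 = kg of return scrap.
Minimise 2.02x1 + 0.4x2 + 2.05x3 + 3.32x4 + 0.4x5 s.t.:
  0.1x1 + 4.9x2 + 17.5x3 + 0.6x4 + 3.2x5 ≥ 36.9   (carbon)
  4x2 + 165x3 + 5x4 + 4x5 ≥ 187   (silicon)
  3x2 + 77x4 + 5x5 ≥ 73   (nickel)
  1x1 + 8x2 + 611x3 + 14x4 + 8x5 ≥ 816   (manganese)
  x1, x2, x3, x4, x5 ≥ 0.
The cheapest feasible vertex uses only scrap grade C, silicomanganese, stainless scrap; pure iron, return scrap are not used. There the carbon, nickel, manganese constraints are tight.
That vertex is x2 = 2.861, x3 = 1.279, x4 = 0.8366.
Objective = 0.4·2.861 + 2.05·1.279 + 3.32·0.8366 = 6.5439.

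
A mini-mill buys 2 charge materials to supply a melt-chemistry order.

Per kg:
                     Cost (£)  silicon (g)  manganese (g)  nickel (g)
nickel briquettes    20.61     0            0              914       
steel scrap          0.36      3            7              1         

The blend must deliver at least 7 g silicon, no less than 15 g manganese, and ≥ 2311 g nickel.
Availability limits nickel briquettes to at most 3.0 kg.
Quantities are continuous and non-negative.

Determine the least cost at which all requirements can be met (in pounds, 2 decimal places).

Treat it as an LP. Let x1 = kg of nickel briquettes, x2 = kg of steel scrap.
min 20.61x1 + 0.36x2 with:
  3x2 ≥ 7   (silicon)
  7x2 ≥ 15   (manganese)
  914x1 + 1x2 ≥ 2311   (nickel)
  x1 ≤ 3
  x1, x2 ≥ 0.
Both inputs are positive at the optimum. There the silicon and nickel constraints are tight.
Solving gives x1 = 2.526, x2 = 2.333.
Total cost: 20.61·2.526 + 0.36·2.333 = 52.9007.

£52.90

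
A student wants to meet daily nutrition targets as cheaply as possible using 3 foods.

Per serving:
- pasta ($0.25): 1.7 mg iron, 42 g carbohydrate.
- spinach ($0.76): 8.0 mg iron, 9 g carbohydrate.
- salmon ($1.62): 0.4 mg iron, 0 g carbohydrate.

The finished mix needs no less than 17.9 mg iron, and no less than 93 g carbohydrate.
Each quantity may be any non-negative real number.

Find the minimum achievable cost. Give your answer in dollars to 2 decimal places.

$1.86

This is a linear program. Let x1 = servings of pasta, x2 = servings of spinach, x3 = servings of salmon.
min 0.25x1 + 0.76x2 + 1.62x3 subject to:
  1.7x1 + 8x2 + 0.4x3 ≥ 17.9   (iron)
  42x1 + 9x2 ≥ 93   (carbohydrate)
  x1, x2, x3 ≥ 0.
The minimum-cost mix takes nothing from salmon — only pasta, spinach. There the iron and carbohydrate constraints are tight.
That vertex is x1 = 1.818, x2 = 1.851.
Cost = 0.25·1.818 + 0.76·1.851 = 1.8613.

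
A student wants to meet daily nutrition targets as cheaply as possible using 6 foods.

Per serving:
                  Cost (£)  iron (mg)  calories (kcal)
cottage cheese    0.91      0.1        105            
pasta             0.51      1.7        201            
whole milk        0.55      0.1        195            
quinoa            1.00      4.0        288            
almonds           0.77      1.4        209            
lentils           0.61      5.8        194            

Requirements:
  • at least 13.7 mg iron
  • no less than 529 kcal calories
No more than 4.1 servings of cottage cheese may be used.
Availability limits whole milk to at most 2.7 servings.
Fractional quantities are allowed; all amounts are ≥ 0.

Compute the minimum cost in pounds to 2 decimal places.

£1.60

This is a linear program. Let x1 = servings of cottage cheese, x2 = servings of pasta, x3 = servings of whole milk, x4 = servings of quinoa, x5 = servings of almonds, x6 = servings of lentils.
Minimise 0.91x1 + 0.51x2 + 0.55x3 + 1x4 + 0.77x5 + 0.61x6 with:
  0.1x1 + 1.7x2 + 0.1x3 + 4x4 + 1.4x5 + 5.8x6 ≥ 13.7   (iron)
  105x1 + 201x2 + 195x3 + 288x4 + 209x5 + 194x6 ≥ 529   (calories)
  x1 ≤ 4.1
  x3 ≤ 2.7
  x1, x2, x3, x4, x5, x6 ≥ 0.
The optimal basis is {pasta, lentils}; cottage cheese, whole milk, quinoa, almonds drop out. There the iron and calories constraints are tight.
That vertex is x2 = 0.4909, x6 = 2.218.
Objective = 0.51·0.4909 + 0.61·2.218 = 1.6033.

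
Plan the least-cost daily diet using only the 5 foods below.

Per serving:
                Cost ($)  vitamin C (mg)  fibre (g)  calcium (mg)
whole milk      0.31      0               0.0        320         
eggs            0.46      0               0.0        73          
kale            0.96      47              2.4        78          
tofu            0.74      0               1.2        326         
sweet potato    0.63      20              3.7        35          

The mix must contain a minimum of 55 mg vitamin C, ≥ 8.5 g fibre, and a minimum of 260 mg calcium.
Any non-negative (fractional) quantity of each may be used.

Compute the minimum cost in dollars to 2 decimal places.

$1.75

Let x1 = servings of whole milk, x2 = servings of eggs, x3 = servings of kale, x4 = servings of tofu, x5 = servings of sweet potato.
min 0.31x1 + 0.46x2 + 0.96x3 + 0.74x4 + 0.63x5 with:
  47x3 + 20x5 ≥ 55   (vitamin C)
  2.4x3 + 1.2x4 + 3.7x5 ≥ 8.5   (fibre)
  320x1 + 73x2 + 78x3 + 326x4 + 35x5 ≥ 260   (calcium)
  x1, x2, x3, x4, x5 ≥ 0.
The optimal basis is {whole milk, kale, sweet potato}; eggs, tofu drop out. The vitamin C, fibre, calcium requirements are met with equality.
That vertex is x1 = 0.5153, x3 = 0.2661, x5 = 2.125.
Hence cost = 0.31·0.5153 + 0.96·0.2661 + 0.63·2.125 = $1.7539.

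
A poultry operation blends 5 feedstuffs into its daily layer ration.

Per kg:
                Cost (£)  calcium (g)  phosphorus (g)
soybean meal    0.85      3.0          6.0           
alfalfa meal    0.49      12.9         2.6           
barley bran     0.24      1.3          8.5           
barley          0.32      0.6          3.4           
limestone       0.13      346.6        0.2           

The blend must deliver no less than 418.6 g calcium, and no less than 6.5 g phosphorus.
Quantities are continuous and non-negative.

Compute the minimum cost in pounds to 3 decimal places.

£0.333

Set it up as a linear program. Let x1 = kg of soybean meal, x2 = kg of alfalfa meal, x3 = kg of barley bran, x4 = kg of barley, x5 = kg of limestone.
Minimize 0.85x1 + 0.49x2 + 0.24x3 + 0.32x4 + 0.13x5 s.t.:
  3x1 + 12.9x2 + 1.3x3 + 0.6x4 + 346.6x5 ≥ 418.6   (calcium)
  6x1 + 2.6x2 + 8.5x3 + 3.4x4 + 0.2x5 ≥ 6.5   (phosphorus)
  x1, x2, x3, x4, x5 ≥ 0.
The cheapest feasible vertex uses only barley bran, limestone; soybean meal, alfalfa meal, barley are not used. There the calcium and phosphorus constraints are tight.
Solving gives x3 = 0.7364, x5 = 1.205.
Cost = 0.24·0.7364 + 0.13·1.205 = 0.33339.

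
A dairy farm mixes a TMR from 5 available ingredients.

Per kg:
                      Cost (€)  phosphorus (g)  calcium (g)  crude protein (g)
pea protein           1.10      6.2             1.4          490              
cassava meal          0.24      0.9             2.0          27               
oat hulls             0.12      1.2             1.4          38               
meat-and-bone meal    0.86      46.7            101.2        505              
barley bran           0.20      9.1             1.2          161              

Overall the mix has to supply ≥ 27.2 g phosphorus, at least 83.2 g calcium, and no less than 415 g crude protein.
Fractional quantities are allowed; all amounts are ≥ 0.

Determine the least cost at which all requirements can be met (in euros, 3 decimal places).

Set it up as a linear program. Let x1 = kg of pea protein, x2 = kg of cassava meal, x3 = kg of oat hulls, x4 = kg of meat-and-bone meal, x5 = kg of barley bran.
min 1.1x1 + 0.24x2 + 0.12x3 + 0.86x4 + 0.2x5 with:
  6.2x1 + 0.9x2 + 1.2x3 + 46.7x4 + 9.1x5 ≥ 27.2   (phosphorus)
  1.4x1 + 2x2 + 1.4x3 + 101.2x4 + 1.2x5 ≥ 83.2   (calcium)
  490x1 + 27x2 + 38x3 + 505x4 + 161x5 ≥ 415   (crude protein)
  x1, x2, x3, x4, x5 ≥ 0.
The cheapest feasible vertex uses only meat-and-bone meal; pea protein, cassava meal, oat hulls, barley bran are not used. Binding constraint: calcium.
So meat-and-bone meal = 0.8221 kg.
Cost = 0.86·0.8221 = 0.70701.

€0.707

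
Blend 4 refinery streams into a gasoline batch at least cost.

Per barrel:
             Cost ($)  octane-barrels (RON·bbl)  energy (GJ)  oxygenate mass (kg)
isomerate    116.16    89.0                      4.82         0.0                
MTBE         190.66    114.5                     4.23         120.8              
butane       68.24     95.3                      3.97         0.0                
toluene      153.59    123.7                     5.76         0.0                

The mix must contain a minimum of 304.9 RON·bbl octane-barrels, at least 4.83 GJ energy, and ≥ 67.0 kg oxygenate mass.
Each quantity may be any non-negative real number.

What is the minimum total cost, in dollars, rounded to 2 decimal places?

$278.60

Set it up as a linear program. Let x1 = barrels of isomerate, x2 = barrels of MTBE, x3 = barrels of butane, x4 = barrels of toluene.
Minimize 116.16x1 + 190.66x2 + 68.24x3 + 153.59x4 with:
  89x1 + 114.5x2 + 95.3x3 + 123.7x4 ≥ 304.9   (octane-barrels)
  4.82x1 + 4.23x2 + 3.97x3 + 5.76x4 ≥ 4.83   (energy)
  120.8x2 ≥ 67   (oxygenate mass)
  x1, x2, x3, x4 ≥ 0.
The cheapest feasible vertex uses only MTBE, butane; isomerate, toluene are not used. Binding constraints: octane-barrels and oxygenate mass.
Solving gives x2 = 0.55464, x3 = 2.533.
Cost = 190.66·0.55464 + 68.24·2.533 = 278.5996.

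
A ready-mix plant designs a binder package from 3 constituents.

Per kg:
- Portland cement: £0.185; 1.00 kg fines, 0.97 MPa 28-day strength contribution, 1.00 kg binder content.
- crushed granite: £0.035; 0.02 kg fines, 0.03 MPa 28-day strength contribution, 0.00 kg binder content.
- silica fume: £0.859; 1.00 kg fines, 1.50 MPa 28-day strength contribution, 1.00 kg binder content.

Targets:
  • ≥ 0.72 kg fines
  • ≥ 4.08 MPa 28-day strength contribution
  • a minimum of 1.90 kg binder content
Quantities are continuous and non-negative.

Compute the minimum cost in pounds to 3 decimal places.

Set it up as a linear program. Let x1 = kg of Portland cement, x2 = kg of crushed granite, x3 = kg of silica fume.
Minimise 0.185x1 + 0.035x2 + 0.859x3 subject to:
  1x1 + 0.02x2 + 1x3 ≥ 0.72   (fines)
  0.97x1 + 0.03x2 + 1.5x3 ≥ 4.08   (28-day strength contribution)
  1x1 + 1x3 ≥ 1.9   (binder content)
  x1, x2, x3 ≥ 0.
The minimum-cost mix takes nothing from crushed granite, silica fume — only Portland cement. There the 28-day strength contribution constraint is tight.
Solving gives x1 = 4.206.
Cost = 0.185·4.206 = 0.77811.

£0.778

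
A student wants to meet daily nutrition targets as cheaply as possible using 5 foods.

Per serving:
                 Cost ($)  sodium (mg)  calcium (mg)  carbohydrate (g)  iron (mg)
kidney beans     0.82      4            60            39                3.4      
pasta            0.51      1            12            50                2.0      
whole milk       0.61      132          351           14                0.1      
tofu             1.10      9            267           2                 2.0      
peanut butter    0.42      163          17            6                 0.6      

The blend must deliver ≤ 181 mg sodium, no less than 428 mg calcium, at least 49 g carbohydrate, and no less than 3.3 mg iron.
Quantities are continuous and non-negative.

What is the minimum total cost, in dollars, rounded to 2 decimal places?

$1.42

Let x1 = servings of kidney beans, x2 = servings of pasta, x3 = servings of whole milk, x4 = servings of tofu, x5 = servings of peanut butter.
Minimise 0.82x1 + 0.51x2 + 0.61x3 + 1.1x4 + 0.42x5 with:
  4x1 + 1x2 + 132x3 + 9x4 + 163x5 ≤ 181   (sodium)
  60x1 + 12x2 + 351x3 + 267x4 + 17x5 ≥ 428   (calcium)
  39x1 + 50x2 + 14x3 + 2x4 + 6x5 ≥ 49   (carbohydrate)
  3.4x1 + 2x2 + 0.1x3 + 2x4 + 0.6x5 ≥ 3.3   (iron)
  x1, x2, x3, x4, x5 ≥ 0.
The optimal basis is {kidney beans, whole milk}; pasta, tofu, peanut butter drop out. There the calcium and iron constraints are tight.
So kidney beans = 0.9394 servings, whole milk = 1.059 servings.
Total cost: 0.82·0.9394 + 0.61·1.059 = 1.4163.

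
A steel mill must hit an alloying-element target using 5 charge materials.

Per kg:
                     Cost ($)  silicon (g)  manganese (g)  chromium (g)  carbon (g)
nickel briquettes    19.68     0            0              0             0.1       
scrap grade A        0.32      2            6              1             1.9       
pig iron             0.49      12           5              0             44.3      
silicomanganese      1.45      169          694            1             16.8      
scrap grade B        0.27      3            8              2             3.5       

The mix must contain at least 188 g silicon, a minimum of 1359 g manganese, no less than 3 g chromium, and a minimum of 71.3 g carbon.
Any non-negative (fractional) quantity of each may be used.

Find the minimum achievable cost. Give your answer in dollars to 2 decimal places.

$3.37

Let x1 = kg of nickel briquettes, x2 = kg of scrap grade A, x3 = kg of pig iron, x4 = kg of silicomanganese, x5 = kg of scrap grade B.
Minimise 19.68x1 + 0.32x2 + 0.49x3 + 1.45x4 + 0.27x5 with:
  2x2 + 12x3 + 169x4 + 3x5 ≥ 188   (silicon)
  6x2 + 5x3 + 694x4 + 8x5 ≥ 1359   (manganese)
  1x2 + 1x4 + 2x5 ≥ 3   (chromium)
  0.1x1 + 1.9x2 + 44.3x3 + 16.8x4 + 3.5x5 ≥ 71.3   (carbon)
  x1, x2, x3, x4, x5 ≥ 0.
The optimal basis is {pig iron, silicomanganese, scrap grade B}; nickel briquettes, scrap grade A drop out. There the manganese, chromium, carbon constraints are tight.
That vertex is x3 = 0.8298, x4 = 1.946, x5 = 0.5269.
Cost = 0.49·0.8298 + 1.45·1.946 + 0.27·0.5269 = 3.3706.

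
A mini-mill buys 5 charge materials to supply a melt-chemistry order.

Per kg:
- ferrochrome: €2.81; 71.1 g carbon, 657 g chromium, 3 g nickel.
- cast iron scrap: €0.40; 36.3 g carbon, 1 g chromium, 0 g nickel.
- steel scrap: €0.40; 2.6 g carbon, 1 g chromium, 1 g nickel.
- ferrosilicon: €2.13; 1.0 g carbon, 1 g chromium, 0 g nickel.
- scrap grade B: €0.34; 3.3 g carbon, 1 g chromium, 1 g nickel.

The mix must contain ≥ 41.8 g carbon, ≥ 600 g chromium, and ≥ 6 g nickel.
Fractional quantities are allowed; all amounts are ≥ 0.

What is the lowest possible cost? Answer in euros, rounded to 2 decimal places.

€3.67

This is a linear program. Let x1 = kg of ferrochrome, x2 = kg of cast iron scrap, x3 = kg of steel scrap, x4 = kg of ferrosilicon, x5 = kg of scrap grade B.
min 2.81x1 + 0.4x2 + 0.4x3 + 2.13x4 + 0.34x5 with:
  71.1x1 + 36.3x2 + 2.6x3 + 1x4 + 3.3x5 ≥ 41.8   (carbon)
  657x1 + 1x2 + 1x3 + 1x4 + 1x5 ≥ 600   (chromium)
  3x1 + 1x3 + 1x5 ≥ 6   (nickel)
  x1, x2, x3, x4, x5 ≥ 0.
At the optimum only ferrochrome, scrap grade B are positive (cast iron scrap, steel scrap, ferrosilicon = 0). Binding constraints: chromium and nickel.
That vertex is x1 = 0.9083, x5 = 3.275.
Objective = 2.81·0.9083 + 0.34·3.275 = 3.6658.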